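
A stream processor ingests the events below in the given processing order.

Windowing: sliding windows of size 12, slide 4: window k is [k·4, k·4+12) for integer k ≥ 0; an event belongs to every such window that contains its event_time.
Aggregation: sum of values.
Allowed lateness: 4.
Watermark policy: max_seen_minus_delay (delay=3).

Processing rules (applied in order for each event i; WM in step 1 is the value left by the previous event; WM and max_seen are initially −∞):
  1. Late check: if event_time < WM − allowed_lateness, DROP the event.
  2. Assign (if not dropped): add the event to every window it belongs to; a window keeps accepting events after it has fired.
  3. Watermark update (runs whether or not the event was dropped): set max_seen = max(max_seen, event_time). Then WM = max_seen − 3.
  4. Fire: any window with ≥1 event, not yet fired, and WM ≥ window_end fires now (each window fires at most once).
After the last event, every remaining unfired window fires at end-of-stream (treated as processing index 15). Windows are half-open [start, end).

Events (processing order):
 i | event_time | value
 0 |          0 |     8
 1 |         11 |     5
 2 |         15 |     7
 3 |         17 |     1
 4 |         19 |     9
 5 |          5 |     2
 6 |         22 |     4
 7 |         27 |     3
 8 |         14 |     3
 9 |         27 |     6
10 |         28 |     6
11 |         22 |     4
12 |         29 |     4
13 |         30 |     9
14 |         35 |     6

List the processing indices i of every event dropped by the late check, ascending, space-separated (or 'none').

i=0 t=0 v=8: → [0,12); WM=-3
i=1 t=11 v=5: → [8,20),[4,16),[0,12); WM=8
i=2 t=15 v=7: → [12,24),[8,20),[4,16); WM=12; [0,12) fires=13
i=3 t=17 v=1: → [16,28),[12,24),[8,20); WM=14
i=4 t=19 v=9: → [16,28),[12,24),[8,20); WM=16; [4,16) fires=12
i=5 t=5 v=2: DROP (t<16-4); WM=16
i=6 t=22 v=4: → [20,32),[16,28),[12,24); WM=19
i=7 t=27 v=3: → [24,36),[20,32),[16,28); WM=24; [8,20) fires=22 [12,24) fires=21
i=8 t=14 v=3: DROP (t<24-4); WM=24
i=9 t=27 v=6: → [24,36),[20,32),[16,28); WM=24
i=10 t=28 v=6: → [28,40),[24,36),[20,32); WM=25
i=11 t=22 v=4: → [20,32),[16,28),[12,24); WM=25
i=12 t=29 v=4: → [28,40),[24,36),[20,32); WM=26
i=13 t=30 v=9: → [28,40),[24,36),[20,32); WM=27
i=14 t=35 v=6: → [32,44),[28,40),[24,36); WM=32; [16,28) fires=27 [20,32) fires=36

5 8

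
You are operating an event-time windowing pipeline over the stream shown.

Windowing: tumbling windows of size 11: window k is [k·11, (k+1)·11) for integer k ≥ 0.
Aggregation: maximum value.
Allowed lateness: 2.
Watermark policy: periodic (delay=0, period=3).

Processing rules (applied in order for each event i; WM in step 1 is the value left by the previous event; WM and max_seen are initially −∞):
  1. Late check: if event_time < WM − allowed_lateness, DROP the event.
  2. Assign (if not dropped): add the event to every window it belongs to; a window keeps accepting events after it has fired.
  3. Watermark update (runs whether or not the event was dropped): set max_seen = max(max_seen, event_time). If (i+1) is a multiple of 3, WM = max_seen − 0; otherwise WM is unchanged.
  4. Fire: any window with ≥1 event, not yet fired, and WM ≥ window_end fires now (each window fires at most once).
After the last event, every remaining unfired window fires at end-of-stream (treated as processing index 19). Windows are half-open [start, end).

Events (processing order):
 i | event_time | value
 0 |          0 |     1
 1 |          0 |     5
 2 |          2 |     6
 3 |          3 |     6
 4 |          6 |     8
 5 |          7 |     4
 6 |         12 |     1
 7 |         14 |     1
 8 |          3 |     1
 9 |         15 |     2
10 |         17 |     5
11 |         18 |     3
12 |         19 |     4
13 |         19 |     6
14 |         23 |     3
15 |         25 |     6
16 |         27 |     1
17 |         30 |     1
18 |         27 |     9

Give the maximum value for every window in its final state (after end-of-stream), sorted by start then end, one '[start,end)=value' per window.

[0,11)=8 [11,22)=6 [22,33)=6

i=0 t=0 v=1: → [0,11); WM=−∞
i=1 t=0 v=5: → [0,11); WM=−∞
i=2 t=2 v=6: → [0,11); WM=2
i=3 t=3 v=6: → [0,11); WM=2
i=4 t=6 v=8: → [0,11); WM=2
i=5 t=7 v=4: → [0,11); WM=7
i=6 t=12 v=1: → [11,22); WM=7
i=7 t=14 v=1: → [11,22); WM=7
i=8 t=3 v=1: DROP (t<7-2); WM=14; [0,11) fires=8
i=9 t=15 v=2: → [11,22); WM=14
i=10 t=17 v=5: → [11,22); WM=14
i=11 t=18 v=3: → [11,22); WM=18
i=12 t=19 v=4: → [11,22); WM=18
i=13 t=19 v=6: → [11,22); WM=18
i=14 t=23 v=3: → [22,33); WM=23; [11,22) fires=6
i=15 t=25 v=6: → [22,33); WM=23
i=16 t=27 v=1: → [22,33); WM=23
i=17 t=30 v=1: → [22,33); WM=30
i=18 t=27 v=9: DROP (t<30-2); WM=30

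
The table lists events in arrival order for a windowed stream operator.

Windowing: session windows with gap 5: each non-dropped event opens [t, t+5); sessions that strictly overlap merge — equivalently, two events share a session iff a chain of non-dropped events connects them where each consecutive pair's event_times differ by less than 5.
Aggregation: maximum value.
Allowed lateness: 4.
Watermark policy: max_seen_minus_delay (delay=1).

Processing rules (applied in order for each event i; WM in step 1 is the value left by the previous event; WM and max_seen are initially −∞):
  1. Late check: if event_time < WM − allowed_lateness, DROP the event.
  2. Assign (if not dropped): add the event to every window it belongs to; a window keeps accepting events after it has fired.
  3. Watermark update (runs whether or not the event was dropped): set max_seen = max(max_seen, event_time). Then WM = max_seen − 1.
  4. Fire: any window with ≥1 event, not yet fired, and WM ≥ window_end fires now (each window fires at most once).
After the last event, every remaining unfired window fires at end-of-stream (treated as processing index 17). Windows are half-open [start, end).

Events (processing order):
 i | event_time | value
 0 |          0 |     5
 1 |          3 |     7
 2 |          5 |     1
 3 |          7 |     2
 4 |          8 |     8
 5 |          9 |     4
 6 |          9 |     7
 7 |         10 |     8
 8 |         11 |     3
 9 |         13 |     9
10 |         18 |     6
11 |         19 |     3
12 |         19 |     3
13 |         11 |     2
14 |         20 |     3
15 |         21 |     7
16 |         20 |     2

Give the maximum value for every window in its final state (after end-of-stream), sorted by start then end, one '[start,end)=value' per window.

[0,18)=9 [18,26)=7

i=0 t=0 v=5: → [0,5); WM=-1
i=1 t=3 v=7: → [0,8); WM=2
i=2 t=5 v=1: → [0,10); WM=4
i=3 t=7 v=2: → [0,12); WM=6
i=4 t=8 v=8: → [0,13); WM=7
i=5 t=9 v=4: → [0,14); WM=8
i=6 t=9 v=7: → [0,14); WM=8
i=7 t=10 v=8: → [0,15); WM=9
i=8 t=11 v=3: → [0,16); WM=10
i=9 t=13 v=9: → [0,18); WM=12
i=10 t=18 v=6: → [18,23); WM=17
i=11 t=19 v=3: → [18,24); WM=18
i=12 t=19 v=3: → [18,24); WM=18
i=13 t=11 v=2: DROP (t<18-4); WM=18
i=14 t=20 v=3: → [18,25); WM=19
i=15 t=21 v=7: → [18,26); WM=20
i=16 t=20 v=2: → [18,26); WM=20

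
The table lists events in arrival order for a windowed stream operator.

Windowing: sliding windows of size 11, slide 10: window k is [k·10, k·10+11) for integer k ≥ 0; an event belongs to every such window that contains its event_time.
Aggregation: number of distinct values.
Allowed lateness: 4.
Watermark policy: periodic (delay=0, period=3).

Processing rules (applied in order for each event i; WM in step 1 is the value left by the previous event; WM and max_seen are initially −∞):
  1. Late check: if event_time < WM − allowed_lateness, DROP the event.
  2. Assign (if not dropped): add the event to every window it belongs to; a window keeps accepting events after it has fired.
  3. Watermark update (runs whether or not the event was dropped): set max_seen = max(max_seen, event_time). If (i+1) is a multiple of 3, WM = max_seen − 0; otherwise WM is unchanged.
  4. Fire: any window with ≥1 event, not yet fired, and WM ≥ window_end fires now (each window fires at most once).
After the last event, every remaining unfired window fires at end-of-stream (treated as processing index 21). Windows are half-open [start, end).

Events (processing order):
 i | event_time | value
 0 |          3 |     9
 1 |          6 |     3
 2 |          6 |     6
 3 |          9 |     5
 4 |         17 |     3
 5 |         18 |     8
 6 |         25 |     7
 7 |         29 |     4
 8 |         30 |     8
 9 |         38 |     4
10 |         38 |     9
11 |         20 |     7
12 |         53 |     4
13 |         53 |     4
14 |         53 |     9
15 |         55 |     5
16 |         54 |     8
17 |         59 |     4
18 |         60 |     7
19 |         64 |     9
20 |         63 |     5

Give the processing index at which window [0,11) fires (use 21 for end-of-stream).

i=0 t=3 v=9: → [0,11); WM=−∞
i=1 t=6 v=3: → [0,11); WM=−∞
i=2 t=6 v=6: → [0,11); WM=6
i=3 t=9 v=5: → [0,11); WM=6
i=4 t=17 v=3: → [10,21); WM=6
i=5 t=18 v=8: → [10,21); WM=18; [0,11) fires=4
i=6 t=25 v=7: → [20,31); WM=18
i=7 t=29 v=4: → [20,31); WM=18
i=8 t=30 v=8: → [30,41),[20,31); WM=30; [10,21) fires=2
i=9 t=38 v=4: → [30,41); WM=30
i=10 t=38 v=9: → [30,41); WM=30
i=11 t=20 v=7: DROP (t<30-4); WM=38; [20,31) fires=3
i=12 t=53 v=4: → [50,61); WM=38
i=13 t=53 v=4: → [50,61); WM=38
i=14 t=53 v=9: → [50,61); WM=53; [30,41) fires=3
i=15 t=55 v=5: → [50,61); WM=53
i=16 t=54 v=8: → [50,61); WM=53
i=17 t=59 v=4: → [50,61); WM=59
i=18 t=60 v=7: → [60,71),[50,61); WM=59
i=19 t=64 v=9: → [60,71); WM=59
i=20 t=63 v=5: → [60,71); WM=64; [50,61) fires=5

5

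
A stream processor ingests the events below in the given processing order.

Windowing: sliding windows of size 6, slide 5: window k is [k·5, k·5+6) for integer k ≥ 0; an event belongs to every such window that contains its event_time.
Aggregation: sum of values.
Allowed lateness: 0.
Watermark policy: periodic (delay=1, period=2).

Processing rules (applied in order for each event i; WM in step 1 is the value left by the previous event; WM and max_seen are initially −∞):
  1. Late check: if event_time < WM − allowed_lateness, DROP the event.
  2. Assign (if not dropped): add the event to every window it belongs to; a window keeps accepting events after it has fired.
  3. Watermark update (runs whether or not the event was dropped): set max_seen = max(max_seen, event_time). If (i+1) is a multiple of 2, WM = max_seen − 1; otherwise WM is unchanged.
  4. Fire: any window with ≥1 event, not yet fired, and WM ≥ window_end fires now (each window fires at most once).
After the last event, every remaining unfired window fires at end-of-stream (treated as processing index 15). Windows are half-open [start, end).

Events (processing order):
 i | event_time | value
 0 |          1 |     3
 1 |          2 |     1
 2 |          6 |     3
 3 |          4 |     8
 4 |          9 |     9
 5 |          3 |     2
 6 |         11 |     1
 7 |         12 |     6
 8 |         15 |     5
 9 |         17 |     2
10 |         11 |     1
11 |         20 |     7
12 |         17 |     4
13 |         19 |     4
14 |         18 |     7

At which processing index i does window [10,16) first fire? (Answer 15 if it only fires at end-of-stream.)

i=0 t=1 v=3: → [0,6); WM=−∞
i=1 t=2 v=1: → [0,6); WM=1
i=2 t=6 v=3: → [5,11); WM=1
i=3 t=4 v=8: → [0,6); WM=5
i=4 t=9 v=9: → [5,11); WM=5
i=5 t=3 v=2: DROP (t<5-0); WM=8; [0,6) fires=12
i=6 t=11 v=1: → [10,16); WM=8
i=7 t=12 v=6: → [10,16); WM=11; [5,11) fires=12
i=8 t=15 v=5: → [15,21),[10,16); WM=11
i=9 t=17 v=2: → [15,21); WM=16; [10,16) fires=12
i=10 t=11 v=1: DROP (t<16-0); WM=16
i=11 t=20 v=7: → [20,26),[15,21); WM=19
i=12 t=17 v=4: DROP (t<19-0); WM=19
i=13 t=19 v=4: → [15,21); WM=19
i=14 t=18 v=7: DROP (t<19-0); WM=19

9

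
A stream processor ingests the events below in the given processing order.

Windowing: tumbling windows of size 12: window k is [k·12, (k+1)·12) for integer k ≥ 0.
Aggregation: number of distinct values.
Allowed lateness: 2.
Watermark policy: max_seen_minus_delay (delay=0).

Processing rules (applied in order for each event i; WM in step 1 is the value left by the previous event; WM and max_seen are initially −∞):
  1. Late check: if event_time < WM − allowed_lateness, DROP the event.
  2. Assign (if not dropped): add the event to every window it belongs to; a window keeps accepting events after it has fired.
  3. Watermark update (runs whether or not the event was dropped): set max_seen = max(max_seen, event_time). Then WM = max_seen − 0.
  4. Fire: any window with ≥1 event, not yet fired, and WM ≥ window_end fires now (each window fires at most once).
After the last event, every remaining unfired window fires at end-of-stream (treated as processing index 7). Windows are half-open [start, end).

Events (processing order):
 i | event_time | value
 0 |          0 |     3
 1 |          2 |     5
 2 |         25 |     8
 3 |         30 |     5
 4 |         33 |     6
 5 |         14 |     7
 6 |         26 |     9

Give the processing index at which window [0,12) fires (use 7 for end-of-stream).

i=0 t=0 v=3: → [0,12); WM=0
i=1 t=2 v=5: → [0,12); WM=2
i=2 t=25 v=8: → [24,36); WM=25; [0,12) fires=2
i=3 t=30 v=5: → [24,36); WM=30
i=4 t=33 v=6: → [24,36); WM=33
i=5 t=14 v=7: DROP (t<33-2); WM=33
i=6 t=26 v=9: DROP (t<33-2); WM=33

2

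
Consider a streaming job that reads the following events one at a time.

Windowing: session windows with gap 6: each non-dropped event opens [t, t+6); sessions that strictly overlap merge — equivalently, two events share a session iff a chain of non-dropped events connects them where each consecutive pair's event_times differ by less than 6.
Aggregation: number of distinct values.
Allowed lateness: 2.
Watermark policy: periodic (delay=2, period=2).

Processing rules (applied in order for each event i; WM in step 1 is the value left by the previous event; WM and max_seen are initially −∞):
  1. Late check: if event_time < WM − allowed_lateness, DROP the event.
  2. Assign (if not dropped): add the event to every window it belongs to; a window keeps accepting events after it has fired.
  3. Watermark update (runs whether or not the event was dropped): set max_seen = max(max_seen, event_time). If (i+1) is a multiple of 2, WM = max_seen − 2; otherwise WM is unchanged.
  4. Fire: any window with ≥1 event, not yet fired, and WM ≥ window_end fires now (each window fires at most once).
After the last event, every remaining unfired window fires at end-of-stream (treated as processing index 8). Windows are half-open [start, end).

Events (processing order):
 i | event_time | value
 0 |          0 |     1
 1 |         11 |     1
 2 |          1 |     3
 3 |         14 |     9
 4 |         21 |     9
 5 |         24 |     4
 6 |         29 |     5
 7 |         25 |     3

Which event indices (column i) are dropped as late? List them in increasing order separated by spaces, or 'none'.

2

i=0 t=0 v=1: → [0,6); WM=−∞
i=1 t=11 v=1: → [11,17); WM=9
i=2 t=1 v=3: DROP (t<9-2); WM=9
i=3 t=14 v=9: → [11,20); WM=12
i=4 t=21 v=9: → [21,27); WM=12
i=5 t=24 v=4: → [21,30); WM=22
i=6 t=29 v=5: → [21,35); WM=22
i=7 t=25 v=3: → [21,35); WM=27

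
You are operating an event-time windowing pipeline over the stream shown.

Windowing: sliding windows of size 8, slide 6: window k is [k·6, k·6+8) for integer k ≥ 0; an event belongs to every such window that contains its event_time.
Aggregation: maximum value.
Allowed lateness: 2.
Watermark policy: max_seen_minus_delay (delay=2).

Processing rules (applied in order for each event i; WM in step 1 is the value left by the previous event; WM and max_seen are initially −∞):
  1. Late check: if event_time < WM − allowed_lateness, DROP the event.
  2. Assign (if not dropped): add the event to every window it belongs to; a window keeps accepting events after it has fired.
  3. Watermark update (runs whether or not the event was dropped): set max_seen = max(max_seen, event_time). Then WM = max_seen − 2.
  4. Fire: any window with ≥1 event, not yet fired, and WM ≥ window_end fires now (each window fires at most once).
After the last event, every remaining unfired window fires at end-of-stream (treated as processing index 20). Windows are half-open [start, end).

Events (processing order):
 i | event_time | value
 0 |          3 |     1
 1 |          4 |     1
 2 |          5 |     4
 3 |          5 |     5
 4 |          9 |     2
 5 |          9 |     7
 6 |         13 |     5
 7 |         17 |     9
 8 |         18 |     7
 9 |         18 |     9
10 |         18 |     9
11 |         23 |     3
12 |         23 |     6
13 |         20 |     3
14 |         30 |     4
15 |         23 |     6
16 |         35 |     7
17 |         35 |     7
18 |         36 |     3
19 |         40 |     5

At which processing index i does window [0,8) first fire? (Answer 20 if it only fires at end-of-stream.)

i=0 t=3 v=1: → [0,8); WM=1
i=1 t=4 v=1: → [0,8); WM=2
i=2 t=5 v=4: → [0,8); WM=3
i=3 t=5 v=5: → [0,8); WM=3
i=4 t=9 v=2: → [6,14); WM=7
i=5 t=9 v=7: → [6,14); WM=7
i=6 t=13 v=5: → [12,20),[6,14); WM=11; [0,8) fires=5
i=7 t=17 v=9: → [12,20); WM=15; [6,14) fires=7
i=8 t=18 v=7: → [18,26),[12,20); WM=16
i=9 t=18 v=9: → [18,26),[12,20); WM=16
i=10 t=18 v=9: → [18,26),[12,20); WM=16
i=11 t=23 v=3: → [18,26); WM=21; [12,20) fires=9
i=12 t=23 v=6: → [18,26); WM=21
i=13 t=20 v=3: → [18,26); WM=21
i=14 t=30 v=4: → [30,38),[24,32); WM=28; [18,26) fires=9
i=15 t=23 v=6: DROP (t<28-2); WM=28
i=16 t=35 v=7: → [30,38); WM=33; [24,32) fires=4
i=17 t=35 v=7: → [30,38); WM=33
i=18 t=36 v=3: → [36,44),[30,38); WM=34
i=19 t=40 v=5: → [36,44); WM=38; [30,38) fires=7

6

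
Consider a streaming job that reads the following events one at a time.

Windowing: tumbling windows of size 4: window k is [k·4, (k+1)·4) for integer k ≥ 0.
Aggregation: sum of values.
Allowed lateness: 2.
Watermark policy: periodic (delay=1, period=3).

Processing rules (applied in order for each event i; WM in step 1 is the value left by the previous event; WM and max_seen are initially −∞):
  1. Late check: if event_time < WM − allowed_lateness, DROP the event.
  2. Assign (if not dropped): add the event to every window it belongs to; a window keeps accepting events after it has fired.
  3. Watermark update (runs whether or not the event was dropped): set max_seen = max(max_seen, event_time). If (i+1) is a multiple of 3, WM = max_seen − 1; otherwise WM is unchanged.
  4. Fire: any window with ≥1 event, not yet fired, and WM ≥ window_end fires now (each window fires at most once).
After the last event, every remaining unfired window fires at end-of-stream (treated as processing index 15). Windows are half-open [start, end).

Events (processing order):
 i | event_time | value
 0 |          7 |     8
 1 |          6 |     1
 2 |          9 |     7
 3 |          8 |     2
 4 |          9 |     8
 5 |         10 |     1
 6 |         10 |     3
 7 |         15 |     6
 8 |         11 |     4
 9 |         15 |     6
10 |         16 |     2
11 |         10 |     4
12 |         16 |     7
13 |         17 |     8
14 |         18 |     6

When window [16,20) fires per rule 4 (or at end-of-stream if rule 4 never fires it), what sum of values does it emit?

23

i=0 t=7 v=8: → [4,8); WM=−∞
i=1 t=6 v=1: → [4,8); WM=−∞
i=2 t=9 v=7: → [8,12); WM=8; [4,8) fires=9
i=3 t=8 v=2: → [8,12); WM=8
i=4 t=9 v=8: → [8,12); WM=8
i=5 t=10 v=1: → [8,12); WM=9
i=6 t=10 v=3: → [8,12); WM=9
i=7 t=15 v=6: → [12,16); WM=9
i=8 t=11 v=4: → [8,12); WM=14; [8,12) fires=25
i=9 t=15 v=6: → [12,16); WM=14
i=10 t=16 v=2: → [16,20); WM=14
i=11 t=10 v=4: DROP (t<14-2); WM=15
i=12 t=16 v=7: → [16,20); WM=15
i=13 t=17 v=8: → [16,20); WM=15
i=14 t=18 v=6: → [16,20); WM=17; [12,16) fires=12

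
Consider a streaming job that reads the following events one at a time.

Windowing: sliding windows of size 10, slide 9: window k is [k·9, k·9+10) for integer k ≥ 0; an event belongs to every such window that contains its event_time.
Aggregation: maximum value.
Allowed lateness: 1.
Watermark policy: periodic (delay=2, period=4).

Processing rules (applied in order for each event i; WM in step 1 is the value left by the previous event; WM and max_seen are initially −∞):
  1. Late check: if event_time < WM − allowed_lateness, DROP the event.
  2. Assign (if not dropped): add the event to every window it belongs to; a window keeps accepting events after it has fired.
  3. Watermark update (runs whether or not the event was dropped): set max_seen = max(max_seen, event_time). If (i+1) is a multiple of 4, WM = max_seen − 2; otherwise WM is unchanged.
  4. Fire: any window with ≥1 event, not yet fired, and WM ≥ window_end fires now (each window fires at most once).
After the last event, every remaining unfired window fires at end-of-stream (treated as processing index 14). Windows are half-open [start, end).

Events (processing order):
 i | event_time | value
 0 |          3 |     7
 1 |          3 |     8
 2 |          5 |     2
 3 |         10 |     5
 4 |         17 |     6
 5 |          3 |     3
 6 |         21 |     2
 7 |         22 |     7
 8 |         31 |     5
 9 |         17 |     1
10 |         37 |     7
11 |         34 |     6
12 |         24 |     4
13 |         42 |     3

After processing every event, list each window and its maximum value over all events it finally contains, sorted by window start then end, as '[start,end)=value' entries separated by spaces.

i=0 t=3 v=7: → [0,10); WM=−∞
i=1 t=3 v=8: → [0,10); WM=−∞
i=2 t=5 v=2: → [0,10); WM=−∞
i=3 t=10 v=5: → [9,19); WM=8
i=4 t=17 v=6: → [9,19); WM=8
i=5 t=3 v=3: DROP (t<8-1); WM=8
i=6 t=21 v=2: → [18,28); WM=8
i=7 t=22 v=7: → [18,28); WM=20; [0,10) fires=8 [9,19) fires=6
i=8 t=31 v=5: → [27,37); WM=20
i=9 t=17 v=1: DROP (t<20-1); WM=20
i=10 t=37 v=7: → [36,46); WM=20
i=11 t=34 v=6: → [27,37); WM=35; [18,28) fires=7
i=12 t=24 v=4: DROP (t<35-1); WM=35
i=13 t=42 v=3: → [36,46); WM=35

[0,10)=8 [9,19)=6 [18,28)=7 [27,37)=6 [36,46)=7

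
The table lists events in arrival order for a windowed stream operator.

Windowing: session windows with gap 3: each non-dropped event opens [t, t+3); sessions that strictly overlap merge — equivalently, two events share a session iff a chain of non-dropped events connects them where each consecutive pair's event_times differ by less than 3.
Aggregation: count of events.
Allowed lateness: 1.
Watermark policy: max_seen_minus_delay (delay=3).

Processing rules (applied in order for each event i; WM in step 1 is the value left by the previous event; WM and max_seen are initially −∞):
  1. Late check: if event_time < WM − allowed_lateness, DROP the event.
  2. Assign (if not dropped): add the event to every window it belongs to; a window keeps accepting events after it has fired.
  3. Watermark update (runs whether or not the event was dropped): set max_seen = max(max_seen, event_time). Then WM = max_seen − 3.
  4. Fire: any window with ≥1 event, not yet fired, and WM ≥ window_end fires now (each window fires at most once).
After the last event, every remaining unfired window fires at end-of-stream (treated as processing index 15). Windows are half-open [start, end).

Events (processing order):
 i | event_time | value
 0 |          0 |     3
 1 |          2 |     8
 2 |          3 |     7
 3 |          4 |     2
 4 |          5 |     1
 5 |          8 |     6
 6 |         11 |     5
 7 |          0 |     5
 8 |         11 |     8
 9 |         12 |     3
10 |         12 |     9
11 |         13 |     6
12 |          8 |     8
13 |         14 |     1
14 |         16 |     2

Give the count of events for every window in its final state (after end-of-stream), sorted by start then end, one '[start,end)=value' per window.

i=0 t=0 v=3: → [0,3); WM=-3
i=1 t=2 v=8: → [0,5); WM=-1
i=2 t=3 v=7: → [0,6); WM=0
i=3 t=4 v=2: → [0,7); WM=1
i=4 t=5 v=1: → [0,8); WM=2
i=5 t=8 v=6: → [8,11); WM=5
i=6 t=11 v=5: → [11,14); WM=8
i=7 t=0 v=5: DROP (t<8-1); WM=8
i=8 t=11 v=8: → [11,14); WM=8
i=9 t=12 v=3: → [11,15); WM=9
i=10 t=12 v=9: → [11,15); WM=9
i=11 t=13 v=6: → [11,16); WM=10
i=12 t=8 v=8: DROP (t<10-1); WM=10
i=13 t=14 v=1: → [11,17); WM=11
i=14 t=16 v=2: → [11,19); WM=13

[0,8)=5 [8,11)=1 [11,19)=7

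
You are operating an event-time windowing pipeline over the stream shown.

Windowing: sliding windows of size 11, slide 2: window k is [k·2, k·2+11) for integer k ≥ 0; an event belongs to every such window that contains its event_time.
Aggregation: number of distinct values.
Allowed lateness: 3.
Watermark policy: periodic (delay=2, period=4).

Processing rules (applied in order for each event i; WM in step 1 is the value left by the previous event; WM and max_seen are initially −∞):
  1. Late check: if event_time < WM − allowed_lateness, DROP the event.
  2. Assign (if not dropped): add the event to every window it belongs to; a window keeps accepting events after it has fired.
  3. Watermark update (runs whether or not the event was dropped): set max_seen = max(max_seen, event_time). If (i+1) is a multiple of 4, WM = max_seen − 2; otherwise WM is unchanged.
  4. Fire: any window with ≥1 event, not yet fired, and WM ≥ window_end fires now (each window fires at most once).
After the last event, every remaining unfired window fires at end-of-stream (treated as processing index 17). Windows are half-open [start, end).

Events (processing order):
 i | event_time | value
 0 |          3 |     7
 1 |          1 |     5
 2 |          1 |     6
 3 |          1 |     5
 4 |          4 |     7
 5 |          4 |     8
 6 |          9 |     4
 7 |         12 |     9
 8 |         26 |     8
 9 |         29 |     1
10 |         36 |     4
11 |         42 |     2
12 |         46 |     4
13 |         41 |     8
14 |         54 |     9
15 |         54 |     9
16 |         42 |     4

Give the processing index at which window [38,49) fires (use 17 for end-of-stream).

15

i=0 t=3 v=7: → [2,13),[0,11); WM=−∞
i=1 t=1 v=5: → [0,11); WM=−∞
i=2 t=1 v=6: → [0,11); WM=−∞
i=3 t=1 v=5: → [0,11); WM=1
i=4 t=4 v=7: → [4,15),[2,13),[0,11); WM=1
i=5 t=4 v=8: → [4,15),[2,13),[0,11); WM=1
i=6 t=9 v=4: → [8,19),[6,17),[4,15),[2,13),[0,11); WM=1
i=7 t=12 v=9: → [12,23),[10,21),[8,19),[6,17),[4,15),[2,13); WM=10
i=8 t=26 v=8: → [26,37),[24,35),[22,33),[20,31),[18,29),[16,27); WM=10
i=9 t=29 v=1: → [28,39),[26,37),[24,35),[22,33),[20,31); WM=10
i=10 t=36 v=4: → [36,47),[34,45),[32,43),[30,41),[28,39),[26,37); WM=10
i=11 t=42 v=2: → [42,53),[40,51),[38,49),[36,47),[34,45),[32,43); WM=40; [0,11) fires=5 [2,13) fires=4 [4,15) fires=4 [6,17) fires=2 [8,19) fires=2 [10,21) fires=1 [12,23) fires=1 [16,27) fires=1 [18,29) fires=1 [20,31) fires=2 [22,33) fires=2 [24,35) fires=2 [26,37) fires=3 [28,39) fires=2
i=12 t=46 v=4: → [46,57),[44,55),[42,53),[40,51),[38,49),[36,47); WM=40
i=13 t=41 v=8: → [40,51),[38,49),[36,47),[34,45),[32,43); WM=40
i=14 t=54 v=9: → [54,65),[52,63),[50,61),[48,59),[46,57),[44,55); WM=40
i=15 t=54 v=9: → [54,65),[52,63),[50,61),[48,59),[46,57),[44,55); WM=52; [30,41) fires=1 [32,43) fires=3 [34,45) fires=3 [36,47) fires=3 [38,49) fires=3 [40,51) fires=3
i=16 t=42 v=4: DROP (t<52-3); WM=52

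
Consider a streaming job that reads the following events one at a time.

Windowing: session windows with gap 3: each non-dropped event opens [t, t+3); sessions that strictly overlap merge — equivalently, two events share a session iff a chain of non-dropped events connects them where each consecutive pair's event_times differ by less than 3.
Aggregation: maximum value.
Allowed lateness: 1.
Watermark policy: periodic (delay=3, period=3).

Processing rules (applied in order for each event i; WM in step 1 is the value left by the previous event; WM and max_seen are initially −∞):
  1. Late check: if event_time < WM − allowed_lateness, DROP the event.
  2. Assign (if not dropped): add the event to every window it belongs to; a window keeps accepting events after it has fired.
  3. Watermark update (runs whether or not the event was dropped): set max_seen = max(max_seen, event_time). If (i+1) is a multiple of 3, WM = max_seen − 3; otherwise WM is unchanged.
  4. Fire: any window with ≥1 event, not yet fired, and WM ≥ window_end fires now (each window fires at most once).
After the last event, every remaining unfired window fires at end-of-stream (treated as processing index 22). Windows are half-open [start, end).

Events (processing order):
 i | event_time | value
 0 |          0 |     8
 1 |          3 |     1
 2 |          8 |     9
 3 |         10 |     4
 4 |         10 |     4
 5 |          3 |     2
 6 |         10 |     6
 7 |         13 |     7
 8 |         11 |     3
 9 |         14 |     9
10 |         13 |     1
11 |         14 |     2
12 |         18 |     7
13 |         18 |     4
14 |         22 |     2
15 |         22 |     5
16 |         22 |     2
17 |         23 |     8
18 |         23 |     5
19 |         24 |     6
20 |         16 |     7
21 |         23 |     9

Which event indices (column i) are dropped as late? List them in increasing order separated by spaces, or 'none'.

5 20

i=0 t=0 v=8: → [0,3); WM=−∞
i=1 t=3 v=1: → [3,6); WM=−∞
i=2 t=8 v=9: → [8,11); WM=5
i=3 t=10 v=4: → [8,13); WM=5
i=4 t=10 v=4: → [8,13); WM=5
i=5 t=3 v=2: DROP (t<5-1); WM=7
i=6 t=10 v=6: → [8,13); WM=7
i=7 t=13 v=7: → [13,16); WM=7
i=8 t=11 v=3: → [8,16); WM=10
i=9 t=14 v=9: → [8,17); WM=10
i=10 t=13 v=1: → [8,17); WM=10
i=11 t=14 v=2: → [8,17); WM=11
i=12 t=18 v=7: → [18,21); WM=11
i=13 t=18 v=4: → [18,21); WM=11
i=14 t=22 v=2: → [22,25); WM=19
i=15 t=22 v=5: → [22,25); WM=19
i=16 t=22 v=2: → [22,25); WM=19
i=17 t=23 v=8: → [22,26); WM=20
i=18 t=23 v=5: → [22,26); WM=20
i=19 t=24 v=6: → [22,27); WM=20
i=20 t=16 v=7: DROP (t<20-1); WM=21
i=21 t=23 v=9: → [22,27); WM=21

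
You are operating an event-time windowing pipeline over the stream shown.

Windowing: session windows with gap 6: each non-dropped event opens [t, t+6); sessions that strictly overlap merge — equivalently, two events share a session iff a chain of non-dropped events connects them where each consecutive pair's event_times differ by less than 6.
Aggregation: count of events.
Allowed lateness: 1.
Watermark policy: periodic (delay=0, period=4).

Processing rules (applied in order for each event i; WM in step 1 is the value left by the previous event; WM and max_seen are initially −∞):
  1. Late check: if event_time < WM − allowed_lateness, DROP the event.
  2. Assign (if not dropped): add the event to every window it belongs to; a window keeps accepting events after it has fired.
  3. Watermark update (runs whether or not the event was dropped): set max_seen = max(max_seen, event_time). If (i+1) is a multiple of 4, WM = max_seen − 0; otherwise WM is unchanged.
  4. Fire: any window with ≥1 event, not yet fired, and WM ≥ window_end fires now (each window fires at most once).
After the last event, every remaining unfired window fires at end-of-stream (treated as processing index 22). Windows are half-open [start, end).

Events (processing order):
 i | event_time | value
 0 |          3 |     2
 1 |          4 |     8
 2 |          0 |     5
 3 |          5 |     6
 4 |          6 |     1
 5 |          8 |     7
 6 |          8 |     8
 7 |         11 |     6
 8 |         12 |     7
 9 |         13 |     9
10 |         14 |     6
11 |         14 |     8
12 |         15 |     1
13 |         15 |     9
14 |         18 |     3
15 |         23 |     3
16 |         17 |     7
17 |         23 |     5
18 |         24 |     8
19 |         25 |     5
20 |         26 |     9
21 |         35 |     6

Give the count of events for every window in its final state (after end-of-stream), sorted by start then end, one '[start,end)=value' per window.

[0,32)=20 [35,41)=1

i=0 t=3 v=2: → [3,9); WM=−∞
i=1 t=4 v=8: → [3,10); WM=−∞
i=2 t=0 v=5: → [0,10); WM=−∞
i=3 t=5 v=6: → [0,11); WM=5
i=4 t=6 v=1: → [0,12); WM=5
i=5 t=8 v=7: → [0,14); WM=5
i=6 t=8 v=8: → [0,14); WM=5
i=7 t=11 v=6: → [0,17); WM=11
i=8 t=12 v=7: → [0,18); WM=11
i=9 t=13 v=9: → [0,19); WM=11
i=10 t=14 v=6: → [0,20); WM=11
i=11 t=14 v=8: → [0,20); WM=14
i=12 t=15 v=1: → [0,21); WM=14
i=13 t=15 v=9: → [0,21); WM=14
i=14 t=18 v=3: → [0,24); WM=14
i=15 t=23 v=3: → [0,29); WM=23
i=16 t=17 v=7: DROP (t<23-1); WM=23
i=17 t=23 v=5: → [0,29); WM=23
i=18 t=24 v=8: → [0,30); WM=23
i=19 t=25 v=5: → [0,31); WM=25
i=20 t=26 v=9: → [0,32); WM=25
i=21 t=35 v=6: → [35,41); WM=25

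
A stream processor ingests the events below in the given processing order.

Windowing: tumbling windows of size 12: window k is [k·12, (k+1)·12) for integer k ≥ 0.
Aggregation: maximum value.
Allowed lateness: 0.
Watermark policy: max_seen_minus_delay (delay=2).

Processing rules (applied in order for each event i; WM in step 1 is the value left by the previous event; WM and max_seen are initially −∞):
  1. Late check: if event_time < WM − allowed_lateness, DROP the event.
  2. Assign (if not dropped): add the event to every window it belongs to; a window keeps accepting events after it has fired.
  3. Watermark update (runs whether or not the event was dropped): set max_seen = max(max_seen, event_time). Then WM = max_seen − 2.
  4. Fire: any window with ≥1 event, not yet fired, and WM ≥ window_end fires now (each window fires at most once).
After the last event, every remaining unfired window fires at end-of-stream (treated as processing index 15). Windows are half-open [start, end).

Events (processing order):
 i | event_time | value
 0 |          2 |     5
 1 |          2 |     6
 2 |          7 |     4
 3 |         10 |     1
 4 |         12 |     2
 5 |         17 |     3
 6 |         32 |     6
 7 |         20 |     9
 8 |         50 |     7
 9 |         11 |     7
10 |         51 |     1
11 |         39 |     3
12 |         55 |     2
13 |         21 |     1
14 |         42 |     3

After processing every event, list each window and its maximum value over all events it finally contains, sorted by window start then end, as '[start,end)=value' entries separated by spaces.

i=0 t=2 v=5: → [0,12); WM=0
i=1 t=2 v=6: → [0,12); WM=0
i=2 t=7 v=4: → [0,12); WM=5
i=3 t=10 v=1: → [0,12); WM=8
i=4 t=12 v=2: → [12,24); WM=10
i=5 t=17 v=3: → [12,24); WM=15; [0,12) fires=6
i=6 t=32 v=6: → [24,36); WM=30; [12,24) fires=3
i=7 t=20 v=9: DROP (t<30-0); WM=30
i=8 t=50 v=7: → [48,60); WM=48; [24,36) fires=6
i=9 t=11 v=7: DROP (t<48-0); WM=48
i=10 t=51 v=1: → [48,60); WM=49
i=11 t=39 v=3: DROP (t<49-0); WM=49
i=12 t=55 v=2: → [48,60); WM=53
i=13 t=21 v=1: DROP (t<53-0); WM=53
i=14 t=42 v=3: DROP (t<53-0); WM=53

[0,12)=6 [12,24)=3 [24,36)=6 [48,60)=7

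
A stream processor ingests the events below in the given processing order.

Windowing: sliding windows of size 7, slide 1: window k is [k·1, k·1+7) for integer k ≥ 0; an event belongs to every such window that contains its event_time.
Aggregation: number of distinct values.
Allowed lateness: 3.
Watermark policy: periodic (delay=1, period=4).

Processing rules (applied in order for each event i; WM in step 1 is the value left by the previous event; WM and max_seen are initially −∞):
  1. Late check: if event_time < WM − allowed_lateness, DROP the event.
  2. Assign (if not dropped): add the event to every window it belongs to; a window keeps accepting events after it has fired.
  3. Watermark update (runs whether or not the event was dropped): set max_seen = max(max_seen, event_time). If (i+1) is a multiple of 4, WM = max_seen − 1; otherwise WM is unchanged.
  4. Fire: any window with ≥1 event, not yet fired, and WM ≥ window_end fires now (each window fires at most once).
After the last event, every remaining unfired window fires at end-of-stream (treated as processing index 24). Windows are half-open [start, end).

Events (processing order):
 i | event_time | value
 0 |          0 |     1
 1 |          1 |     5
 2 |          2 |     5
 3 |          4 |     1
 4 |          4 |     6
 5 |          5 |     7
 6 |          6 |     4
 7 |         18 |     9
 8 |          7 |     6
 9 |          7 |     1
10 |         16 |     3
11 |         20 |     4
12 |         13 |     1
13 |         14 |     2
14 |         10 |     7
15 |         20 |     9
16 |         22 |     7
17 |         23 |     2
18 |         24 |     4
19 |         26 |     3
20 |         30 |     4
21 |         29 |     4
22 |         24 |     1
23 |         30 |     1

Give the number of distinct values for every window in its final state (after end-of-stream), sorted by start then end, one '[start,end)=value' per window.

[0,7)=5 [1,8)=5 [2,9)=5 [3,10)=4 [4,11)=4 [5,12)=2 [6,13)=1 [10,17)=1 [11,18)=1 [12,19)=2 [13,20)=2 [14,21)=3 [15,22)=3 [16,23)=4 [17,24)=4 [18,25)=5 [19,26)=5 [20,27)=6 [21,28)=5 [22,29)=5 [23,30)=4 [24,31)=3 [25,32)=3 [26,33)=3 [27,34)=2 [28,35)=2 [29,36)=2 [30,37)=2

i=0 t=0 v=1: → [0,7); WM=−∞
i=1 t=1 v=5: → [1,8),[0,7); WM=−∞
i=2 t=2 v=5: → [2,9),[1,8),[0,7); WM=−∞
i=3 t=4 v=1: → [4,11),[3,10),[2,9),[1,8),[0,7); WM=3
i=4 t=4 v=6: → [4,11),[3,10),[2,9),[1,8),[0,7); WM=3
i=5 t=5 v=7: → [5,12),[4,11),[3,10),[2,9),[1,8),[0,7); WM=3
i=6 t=6 v=4: → [6,13),[5,12),[4,11),[3,10),[2,9),[1,8),[0,7); WM=3
i=7 t=18 v=9: → [18,25),[17,24),[16,23),[15,22),[14,21),[13,20),[12,19); WM=17; [0,7) fires=5 [1,8) fires=5 [2,9) fires=5 [3,10) fires=4 [4,11) fires=4 [5,12) fires=2 [6,13) fires=1
i=8 t=7 v=6: DROP (t<17-3); WM=17
i=9 t=7 v=1: DROP (t<17-3); WM=17
i=10 t=16 v=3: → [16,23),[15,22),[14,21),[13,20),[12,19),[11,18),[10,17); WM=17; [10,17) fires=1
i=11 t=20 v=4: → [20,27),[19,26),[18,25),[17,24),[16,23),[15,22),[14,21); WM=19; [11,18) fires=1 [12,19) fires=2
i=12 t=13 v=1: DROP (t<19-3); WM=19
i=13 t=14 v=2: DROP (t<19-3); WM=19
i=14 t=10 v=7: DROP (t<19-3); WM=19
i=15 t=20 v=9: → [20,27),[19,26),[18,25),[17,24),[16,23),[15,22),[14,21); WM=19
i=16 t=22 v=7: → [22,29),[21,28),[20,27),[19,26),[18,25),[17,24),[16,23); WM=19
i=17 t=23 v=2: → [23,30),[22,29),[21,28),[20,27),[19,26),[18,25),[17,24); WM=19
i=18 t=24 v=4: → [24,31),[23,30),[22,29),[21,28),[20,27),[19,26),[18,25); WM=19
i=19 t=26 v=3: → [26,33),[25,32),[24,31),[23,30),[22,29),[21,28),[20,27); WM=25; [13,20) fires=2 [14,21) fires=3 [15,22) fires=3 [16,23) fires=4 [17,24) fires=4 [18,25) fires=4
i=20 t=30 v=4: → [30,37),[29,36),[28,35),[27,34),[26,33),[25,32),[24,31); WM=25
i=21 t=29 v=4: → [29,36),[28,35),[27,34),[26,33),[25,32),[24,31),[23,30); WM=25
i=22 t=24 v=1: → [24,31),[23,30),[22,29),[21,28),[20,27),[19,26),[18,25); WM=25
i=23 t=30 v=1: → [30,37),[29,36),[28,35),[27,34),[26,33),[25,32),[24,31); WM=29; [19,26) fires=5 [20,27) fires=6 [21,28) fires=5 [22,29) fires=5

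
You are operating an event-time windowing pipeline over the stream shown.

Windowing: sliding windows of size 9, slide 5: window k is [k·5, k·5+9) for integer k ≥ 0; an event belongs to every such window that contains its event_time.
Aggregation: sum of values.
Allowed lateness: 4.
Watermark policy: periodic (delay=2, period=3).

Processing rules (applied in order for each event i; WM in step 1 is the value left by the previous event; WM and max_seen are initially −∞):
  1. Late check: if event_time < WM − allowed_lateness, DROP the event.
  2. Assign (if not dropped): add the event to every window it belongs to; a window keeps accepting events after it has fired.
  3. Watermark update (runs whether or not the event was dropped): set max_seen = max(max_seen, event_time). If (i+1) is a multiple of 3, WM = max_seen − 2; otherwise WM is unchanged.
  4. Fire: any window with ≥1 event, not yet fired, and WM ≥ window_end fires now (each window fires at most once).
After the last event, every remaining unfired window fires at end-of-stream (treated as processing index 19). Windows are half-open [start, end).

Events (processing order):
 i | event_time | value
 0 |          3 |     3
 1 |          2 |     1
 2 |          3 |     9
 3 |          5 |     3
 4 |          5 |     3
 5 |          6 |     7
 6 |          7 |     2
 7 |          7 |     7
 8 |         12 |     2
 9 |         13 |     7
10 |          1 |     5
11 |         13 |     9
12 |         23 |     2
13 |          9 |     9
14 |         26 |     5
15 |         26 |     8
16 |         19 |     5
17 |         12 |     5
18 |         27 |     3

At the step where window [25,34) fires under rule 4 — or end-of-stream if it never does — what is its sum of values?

i=0 t=3 v=3: → [0,9); WM=−∞
i=1 t=2 v=1: → [0,9); WM=−∞
i=2 t=3 v=9: → [0,9); WM=1
i=3 t=5 v=3: → [5,14),[0,9); WM=1
i=4 t=5 v=3: → [5,14),[0,9); WM=1
i=5 t=6 v=7: → [5,14),[0,9); WM=4
i=6 t=7 v=2: → [5,14),[0,9); WM=4
i=7 t=7 v=7: → [5,14),[0,9); WM=4
i=8 t=12 v=2: → [10,19),[5,14); WM=10; [0,9) fires=35
i=9 t=13 v=7: → [10,19),[5,14); WM=10
i=10 t=1 v=5: DROP (t<10-4); WM=10
i=11 t=13 v=9: → [10,19),[5,14); WM=11
i=12 t=23 v=2: → [20,29),[15,24); WM=11
i=13 t=9 v=9: → [5,14); WM=11
i=14 t=26 v=5: → [25,34),[20,29); WM=24; [5,14) fires=49 [10,19) fires=18 [15,24) fires=2
i=15 t=26 v=8: → [25,34),[20,29); WM=24
i=16 t=19 v=5: DROP (t<24-4); WM=24
i=17 t=12 v=5: DROP (t<24-4); WM=24
i=18 t=27 v=3: → [25,34),[20,29); WM=24

16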